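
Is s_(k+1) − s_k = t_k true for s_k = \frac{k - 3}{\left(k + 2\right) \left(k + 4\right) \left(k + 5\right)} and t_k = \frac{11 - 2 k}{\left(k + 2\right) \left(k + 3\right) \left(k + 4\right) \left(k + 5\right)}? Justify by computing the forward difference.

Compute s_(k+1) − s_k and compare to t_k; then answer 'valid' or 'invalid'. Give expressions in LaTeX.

Invalid: residual \frac{2 \left(3 k - 14\right)}{k^{5} + 20 k^{4} + 155 k^{3} + 580 k^{2} + 1044 k + 720} ≠ 0.

s_(k+1) = (k - 2)/((k + 3)*(k + 5)*(k + 6))
s_(k+1) − s_k = (-2*k**2 + 5*k + 38)/(k**5 + 20*k**4 + 155*k**3 + 580*k**2 + 1044*k + 720)
(s_(k+1) − s_k) − t_k = 2*(3*k - 14)/(k**5 + 20*k**4 + 155*k**3 + 580*k**2 + 1044*k + 720)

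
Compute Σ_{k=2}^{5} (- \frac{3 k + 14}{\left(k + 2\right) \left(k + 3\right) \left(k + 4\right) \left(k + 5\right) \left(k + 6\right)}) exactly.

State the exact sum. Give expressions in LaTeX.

Ratio r(k) = (k + 2)*(3*k + 17)/((k + 7)*(3*k + 14)).
So A=k + 2 and B=k + 7, with C=k + 14/3.
Set up (k + 2)·f(k+1) − (k + 6)·f(k) − (k + 14/3) = 0.
deg f ≤ 4 (via 1,1,1).
Match coefficients ⇒ f(k) = k*(k + 4)*(k**2 + 10*k + 31)/90.
Then R = B(k−1)f/C = k*(k + 4)*(k + 6)*(k**2 + 10*k + 31)/(30*(3*k + 14)), so s_k = R(k)·t_k = k*(-k**2 - 10*k - 31)/(30*(k**3 + 10*k**2 + 31*k + 30)).
s_(k+1) − s_k = (-3*k - 14)/(k**5 + 20*k**4 + 155*k**3 + 580*k**2 + 1044*k + 720) = t_k.
Sum = s_(6) − s_(2); s_(6) = -127/3960, s_(2) = -11/420 ⇒ -163/27720.

Σ = -163/27720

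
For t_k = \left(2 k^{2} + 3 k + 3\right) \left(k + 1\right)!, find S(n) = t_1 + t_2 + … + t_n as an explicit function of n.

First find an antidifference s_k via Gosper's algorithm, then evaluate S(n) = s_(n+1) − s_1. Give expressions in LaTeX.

S(n) = 2 n \left(n + 2\right)! + \left(n + 2\right)! - 2

The ratio is (k + 2)*(3*k + 2*(k + 1)**2 + 6)/(2*k**2 + 3*k + 3).
Take A(k)=k + 2, B(k)=1, C(k)=k**2 + 3*k/2 + 3/2.
Key eq: (k + 2)·f(k+1) = (1)·f(k) + (k**2 + 3*k/2 + 3/2).
d = 1 from the (1,0,2) case.
Match coefficients ⇒ f(k) = (2*k - 1)/2.
Get s_k = R·t_k = (2*k - 1)*factorial(k + 1) with R(k) = B(k−1)f(k)/C(k) = (2*k - 1)/(2*k**2 + 3*k + 3).
Check: Δs_k = (2*k**2 + 3*k + 3)*factorial(k + 1). ✓
Evaluate: s_(n+1) = (2*n + 1)*factorial(n + 2); subtract s_(1) = 2 ⇒ S(n) = 2*n*factorial(n + 2) + factorial(n + 2) - 2.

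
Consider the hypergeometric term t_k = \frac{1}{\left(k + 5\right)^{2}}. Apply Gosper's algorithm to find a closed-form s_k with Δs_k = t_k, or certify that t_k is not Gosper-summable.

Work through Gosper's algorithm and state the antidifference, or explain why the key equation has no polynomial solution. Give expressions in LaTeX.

t_(k+1)/t_k = (k + 5)**2/(k + 6)**2.
Factor: A=k**2 + 10*k + 25; B=k**2 + 12*k + 36; C=1.
f must satisfy (k**2 + 10*k + 25)·f(k+1) − (k**2 + 10*k + 25)·f(k) = 1.
deg f ≤ 0 (via 2,2,0).
f = c0 ⇒ A·f(k+1) − B(k−1)·f(k) − C = -1. The system {-1 = 0} is inconsistent; no antidifference.

none — t_k is not Gosper-summable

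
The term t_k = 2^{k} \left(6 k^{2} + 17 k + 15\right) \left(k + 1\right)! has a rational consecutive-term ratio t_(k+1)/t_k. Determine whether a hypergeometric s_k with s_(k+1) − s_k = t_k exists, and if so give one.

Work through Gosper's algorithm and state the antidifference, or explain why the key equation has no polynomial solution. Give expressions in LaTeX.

Step 1: r(k) = 2*(6*k**3 + 41*k**2 + 96*k + 76)/(6*k**2 + 17*k + 15).
Normal form (A,B,C) = (2*k + 4, 1, k**2 + 17*k/6 + 5/2).
f must satisfy (2*k + 4)·f(k+1) − (1)·f(k) = k**2 + 17*k/6 + 5/2.
d = 1 from the (1,0,2) case.
A polynomial solution: f(k) = (3*k + 1)/6.
R(k) = B(k−1)·f(k)/C(k) = (3*k + 1)/(6*k**2 + 17*k + 15); s_k = R·t_k = 2**k*(3*k + 1)*factorial(k + 1).
Δs = 2**k*(6*k**2 + 17*k + 15)*factorial(k + 1), as required.

s_k = 2^{k} \left(3 k + 1\right) \left(k + 1\right)!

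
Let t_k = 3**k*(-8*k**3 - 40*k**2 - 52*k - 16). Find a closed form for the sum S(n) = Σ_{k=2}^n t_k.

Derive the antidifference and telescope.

S(n) = -12*3**n*n**3 - 42*3**n*n**2 - 54*3**n*n - 12*3**n + 360

r(k) = 3*(2*k**3 + 16*k**2 + 39*k + 29)/(2*k**3 + 10*k**2 + 13*k + 4) after simplifying.
A = 3, B = 1, C = k**3 + 5*k**2 + 13*k/2 + 2.
Solve (3)·f(k+1) − (1)·f(k) = k**3 + 5*k**2 + 13*k/2 + 2.
Bound: deg f ≤ 3.
Match coefficients ⇒ f(k) = (2*k**3 + k**2 + k - 2)/4.
So s_k = (B(k−1)f/C)·t_k = ((2*k**3 + k**2 + k - 2)/(2*(2*k**3 + 10*k**2 + 13*k + 4)))·t_k = 2*3**k*(-2*k**3 - k**2 - k + 2).
Check: Δs_k = 3**k*(-8*k**3 - 40*k**2 - 52*k - 16). ✓
s_(n+1) = 3**(n + 1)*(-4*n**3 - 14*n**2 - 18*n - 4) and s_(2) = -360, so S(n) = -12*3**n*n**3 - 42*3**n*n**2 - 54*3**n*n - 12*3**n + 360.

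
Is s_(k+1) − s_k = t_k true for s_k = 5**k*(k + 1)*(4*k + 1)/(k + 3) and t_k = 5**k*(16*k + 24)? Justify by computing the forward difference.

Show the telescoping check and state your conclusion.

s_(k+1) = 5**(k + 1)*(k + 2)*(4*k + 5)/(k + 4)
s_(k+1) − s_k = 5**k*(16*k**3 + 104*k**2 + 224*k + 146)/(k**2 + 7*k + 12)
(s_(k+1) − s_k) − t_k = 5**k*(-32*k**2 - 136*k - 142)/(k**2 + 7*k + 12)

Invalid: residual 5**k*(-32*k**2 - 136*k - 142)/(k**2 + 7*k + 12) ≠ 0.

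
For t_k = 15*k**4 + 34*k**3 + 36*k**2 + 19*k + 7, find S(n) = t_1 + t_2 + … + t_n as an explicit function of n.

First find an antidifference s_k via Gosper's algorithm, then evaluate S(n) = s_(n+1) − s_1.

Step 1: r(k) = (15*k**4 + 94*k**3 + 228*k**2 + 253*k + 111)/(15*k**4 + 34*k**3 + 36*k**2 + 19*k + 7).
Take A(k)=1, B(k)=1, C(k)=k**4 + 34*k**3/15 + 12*k**2/5 + 19*k/15 + 7/15.
f must satisfy (1)·f(k+1) − (1)·f(k) = k**4 + 34*k**3/15 + 12*k**2/5 + 19*k/15 + 7/15.
deg f ≤ 5 (via 0,0,4).
A polynomial solution: f(k) = k*(3*k**4 + k**3 + 3)/15.
Certificate R = B(k−1)f/C = k*(3*k**4 + k**3 + 3)/(15*k**4 + 34*k**3 + 36*k**2 + 19*k + 7) gives s_k = k*(3*k**4 + k**3 + 3).
Δs = 15*k**4 + 34*k**3 + 36*k**2 + 19*k + 7, as required.
s_(n+1) = 3*n**5 + 16*n**4 + 34*n**3 + 36*n**2 + 22*n + 7 and s_(1) = 7, so S(n) = n*(3*n**4 + 16*n**3 + 34*n**2 + 36*n + 22).

S(n) = n*(3*n**4 + 16*n**3 + 34*n**2 + 36*n + 22)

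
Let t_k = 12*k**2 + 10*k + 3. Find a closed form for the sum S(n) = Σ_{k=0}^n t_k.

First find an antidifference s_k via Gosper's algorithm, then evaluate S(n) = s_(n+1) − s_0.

S(n) = 4*n**3 + 11*n**2 + 10*n + 3

Step 1: r(k) = (12*k**2 + 34*k + 25)/(12*k**2 + 10*k + 3).
A = 1, B = 1, C = k**2 + 5*k/6 + 1/4.
Key eq: (1)·f(k+1) = (1)·f(k) + (k**2 + 5*k/6 + 1/4).
d = 3 from the (0,0,2) case.
Solving with deg f ≤ 3: f(k) = k**2*(4*k - 1)/12.
Certificate R = B(k−1)f/C = k**2*(4*k - 1)/(12*k**2 + 10*k + 3) gives s_k = k**2*(4*k - 1).
Δs = 12*k**2 + 10*k + 3, as required.
s_(n+1) = 4*n**3 + 11*n**2 + 10*n + 3 and s_(0) = 0, so S(n) = 4*n**3 + 11*n**2 + 10*n + 3.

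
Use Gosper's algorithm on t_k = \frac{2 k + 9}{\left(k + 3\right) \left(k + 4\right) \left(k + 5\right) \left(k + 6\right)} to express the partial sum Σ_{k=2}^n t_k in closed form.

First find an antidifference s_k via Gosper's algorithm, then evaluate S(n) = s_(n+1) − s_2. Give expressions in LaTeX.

r(k) = (k + 3)*(2*k + 11)/((k + 7)*(2*k + 9)) after simplifying.
Normal form (A,B,C) = (k + 3, k + 7, k + 9/2).
f must satisfy (k + 3)·f(k+1) − (k + 6)·f(k) = k + 9/2.
Degrees (1,1,1) ⇒ d ≤ 3.
Coefficient equations give f(k) = k*(k + 4)*(k + 8)/30.
Then R = B(k−1)f/C = k*(k + 4)*(k + 6)*(k + 8)/(15*(2*k + 9)), so s_k = R(k)·t_k = k*(k + 8)/(15*(k**2 + 8*k + 15)).
s_(k+1) − s_k = (2*k + 9)/(k**4 + 18*k**3 + 119*k**2 + 342*k + 360) = t_k.
Evaluate: s_(n+1) = (n**2 + 10*n + 9)/(15*(n**2 + 10*n + 24)); subtract s_(2) = 4/105 ⇒ S(n) = (n**2 + 10*n - 11)/(35*(n**2 + 10*n + 24)).

S(n) = \frac{n^{2} + 10 n - 11}{35 \left(n^{2} + 10 n + 24\right)}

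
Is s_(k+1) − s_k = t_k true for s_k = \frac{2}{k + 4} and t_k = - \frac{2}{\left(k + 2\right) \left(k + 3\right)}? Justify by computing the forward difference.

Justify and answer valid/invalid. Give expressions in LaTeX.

s_(k+1) = 2/(k + 5)
s_(k+1) − s_k = -2/((k + 4)*(k + 5))
(s_(k+1) − s_k) − t_k = 4*(2*k + 7)/(k**4 + 14*k**3 + 71*k**2 + 154*k + 120)

Invalid: residual \frac{4 \left(2 k + 7\right)}{k^{4} + 14 k^{3} + 71 k^{2} + 154 k + 120} ≠ 0.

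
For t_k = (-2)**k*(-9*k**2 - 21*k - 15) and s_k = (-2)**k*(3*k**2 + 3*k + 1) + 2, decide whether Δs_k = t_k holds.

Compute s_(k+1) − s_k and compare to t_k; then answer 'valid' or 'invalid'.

s_(k+1) = -2*(-2)**k*(3*k + 3*(k + 1)**2 + 4) + 2
s_(k+1) − s_k = (-2)**k*(-9*k**2 - 21*k - 15)
(s_(k+1) − s_k) − t_k = 0

Valid — Δs_k = t_k.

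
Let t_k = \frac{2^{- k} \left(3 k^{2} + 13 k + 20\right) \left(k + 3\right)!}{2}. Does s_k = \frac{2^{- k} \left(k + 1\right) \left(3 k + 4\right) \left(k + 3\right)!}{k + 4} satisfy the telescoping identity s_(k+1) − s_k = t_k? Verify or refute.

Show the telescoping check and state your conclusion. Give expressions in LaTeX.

Invalid: residual - \frac{3 \cdot 2^{- k} \left(3 k^{3} + 25 k^{2} + 66 k + 72\right) \left(k + 3\right)!}{2 \left(k + 4\right) \left(k + 5\right)} ≠ 0.

s_(k+1) = (k + 2)*(3*k + 7)*factorial(k + 4)/(2*2**k*(k + 5))
s_(k+1) − s_k = (3*k**4 + 31*k**3 + 122*k**2 + 242*k + 184)*factorial(k + 3)/(2*2**k*(k + 4)*(k + 5))
(s_(k+1) − s_k) − t_k = -3*(3*k**3 + 25*k**2 + 66*k + 72)*factorial(k + 3)/(2*2**k*(k + 4)*(k + 5))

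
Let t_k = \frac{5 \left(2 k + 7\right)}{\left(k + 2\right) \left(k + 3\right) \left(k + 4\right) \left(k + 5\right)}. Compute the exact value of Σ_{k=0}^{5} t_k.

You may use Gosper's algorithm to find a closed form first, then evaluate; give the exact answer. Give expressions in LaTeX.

Σ = 9/16

t_(k+1)/t_k = (k + 2)*(2*k + 9)/((k + 6)*(2*k + 7)).
Factor: A=k + 2; B=k + 6; C=k + 7/2.
Need (k + 2)·f(k+1) − (k + 5)·f(k) = k + 7/2.
Bound: deg f ≤ 3.
Coefficient equations give f(k) = k*(k + 3)*(k + 6)/16.
R(k) = B(k−1)·f(k)/C(k) = k*(k + 3)*(k + 5)*(k + 6)/(8*(2*k + 7)); s_k = R·t_k = 5*k*(k + 6)/(8*(k**2 + 6*k + 8)).
Check: Δs_k = 5*(2*k + 7)/(k**4 + 14*k**3 + 71*k**2 + 154*k + 120). ✓
Σ_(k=0)^(5) t_k = s_(6) − s_(0) = 9/16 − (0) = 9/16.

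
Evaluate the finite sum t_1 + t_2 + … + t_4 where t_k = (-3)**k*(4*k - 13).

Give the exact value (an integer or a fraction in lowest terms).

Step 1: r(k) = 3*(9 - 4*k)/(4*k - 13).
A = -3, B = 1, C = k - 13/4.
f must satisfy (-3)·f(k+1) − (1)·f(k) = k - 13/4.
Degrees (0,0,1) ⇒ d ≤ 1.
Solve for f: f(k) = -(k - 4)/4 (degree 1 ≤ 1).
Then R = B(k−1)f/C = -(k - 4)/(4*k - 13), so s_k = R(k)·t_k = (-3)**k*(4 - k).
Check: Δs_k = (-3)**k*(4*k - 13). ✓
Evaluate s at k=5 and k=1: 243 and -9; difference 252.

Σ = 252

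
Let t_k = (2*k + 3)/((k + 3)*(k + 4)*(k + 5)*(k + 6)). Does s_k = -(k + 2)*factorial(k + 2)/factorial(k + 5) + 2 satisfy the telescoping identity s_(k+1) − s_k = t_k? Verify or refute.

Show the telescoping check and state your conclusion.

Valid: the claim telescopes to t_k.

s_(k+1) = -(k + 3)*factorial(k + 3)/factorial(k + 6) + 2
s_(k+1) − s_k = (2*k + 3)/((k + 3)*(k + 4)*(k + 5)*(k + 6))
(s_(k+1) − s_k) − t_k = 0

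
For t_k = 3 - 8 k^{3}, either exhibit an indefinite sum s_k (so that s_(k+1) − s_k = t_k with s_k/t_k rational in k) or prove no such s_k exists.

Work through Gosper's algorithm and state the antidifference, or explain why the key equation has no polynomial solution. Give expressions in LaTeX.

t_(k+1)/t_k = (8*(k + 1)**3 - 3)/(8*k**3 - 3).
So A=1 and B=1, with C=k**3 - 3/8.
Need (1)·f(k+1) − (1)·f(k) = k**3 - 3/8.
Bound: deg f ≤ 4.
A polynomial solution: f(k) = k*(2*k**3 - 4*k**2 + 2*k - 3)/8.
Get s_k = R·t_k = k*(-2*k**3 + 4*k**2 - 2*k + 3) with R(k) = B(k−1)f(k)/C(k) = k*(2*k**3 - 4*k**2 + 2*k - 3)/(8*k**3 - 3).
s_(k+1) − s_k = 3 - 8*k**3 = t_k.

s_k = k \left(- 2 k^{3} + 4 k^{2} - 2 k + 3\right)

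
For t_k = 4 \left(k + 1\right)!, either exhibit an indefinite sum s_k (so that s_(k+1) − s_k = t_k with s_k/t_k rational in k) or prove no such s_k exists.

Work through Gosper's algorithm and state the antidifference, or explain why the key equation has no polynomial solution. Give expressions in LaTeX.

not Gosper-summable; s_k does not exist

Compute t_(k+1)/t_k: get k + 2.
So A=k + 2 and B=1, with C=1.
Solve (k + 2)·f(k+1) − (1)·f(k) = 1.
deg f ≤ -1 (via 1,0,0).
deg f ≤ -1 is impossible — no certificate.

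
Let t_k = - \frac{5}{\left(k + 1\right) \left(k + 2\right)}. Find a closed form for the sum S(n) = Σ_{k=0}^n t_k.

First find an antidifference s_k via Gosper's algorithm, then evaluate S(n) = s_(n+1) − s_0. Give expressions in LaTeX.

S(n) = \frac{5 \left(- n - 1\right)}{n + 2}

The ratio is (k + 1)/(k + 3).
A = k + 1, B = k + 3, C = 1.
Set up (k + 1)·f(k+1) − (k + 2)·f(k) − (1) = 0.
d = 1 from the (1,1,0) case.
Solve for f: f(k) = k (degree 1 ≤ 1).
Certificate R = B(k−1)f/C = k*(k + 2) gives s_k = -5*k/(k + 1).
Verify: -5/(k**2 + 3*k + 2) matches t_k.
s_(n+1) = 5*(-n - 1)/(n + 2) and s_(0) = 0, so S(n) = 5*(-n - 1)/(n + 2).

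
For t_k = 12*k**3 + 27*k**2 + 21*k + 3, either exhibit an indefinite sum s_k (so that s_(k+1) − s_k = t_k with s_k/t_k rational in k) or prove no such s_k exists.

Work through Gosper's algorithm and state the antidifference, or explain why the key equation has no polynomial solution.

t_(k+1)/t_k = (4*k**3 + 21*k**2 + 37*k + 21)/(4*k**3 + 9*k**2 + 7*k + 1).
A = 1, B = 1, C = k**3 + 9*k**2/4 + 7*k/4 + 1/4.
Need (1)·f(k+1) − (1)·f(k) = k**3 + 9*k**2/4 + 7*k/4 + 1/4.
From deg A=0, deg B=0, deg C=3: d=4.
A polynomial solution: f(k) = k*(k**3 + k**2 - 1)/4.
So s_k = (B(k−1)f/C)·t_k = (k*(k**3 + k**2 - 1)/(4*k**3 + 9*k**2 + 7*k + 1))·t_k = 3*k*(k**3 + k**2 - 1).
Δs = 12*k**3 + 27*k**2 + 21*k + 3, as required.

s_k = 3*k*(k**3 + k**2 - 1)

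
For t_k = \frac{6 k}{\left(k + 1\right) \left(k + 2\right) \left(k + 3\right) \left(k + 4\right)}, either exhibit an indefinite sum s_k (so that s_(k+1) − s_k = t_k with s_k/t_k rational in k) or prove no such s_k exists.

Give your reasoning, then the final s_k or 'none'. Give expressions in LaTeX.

s_k = \frac{k \left(k^{2} + 6 k - 7\right)}{6 \left(k + 1\right) \left(k + 2\right) \left(k + 3\right)}

Step 1: r(k) = (k + 1)**2/(k*(k + 5)).
A = k + 1, B = k + 5, C = k.
f must satisfy (k + 1)·f(k+1) − (k + 4)·f(k) = k.
From deg A=1, deg B=1, deg C=1: d=3.
A polynomial solution: f(k) = k*(k - 1)*(k + 7)/36.
Certificate R = B(k−1)f/C = (k - 1)*(k + 4)*(k + 7)/36 gives s_k = k*(k**2 + 6*k - 7)/(6*(k + 1)*(k + 2)*(k + 3)).
Check: Δs_k = 6*k/(k**4 + 10*k**3 + 35*k**2 + 50*k + 24). ✓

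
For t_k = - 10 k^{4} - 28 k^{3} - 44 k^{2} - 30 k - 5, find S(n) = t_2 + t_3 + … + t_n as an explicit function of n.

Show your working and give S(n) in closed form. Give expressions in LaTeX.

S(n) = - 2 n^{5} - 12 n^{4} - 32 n^{3} - 44 n^{2} - 27 n + 117

Ratio r(k) = (10*k**4 + 68*k**3 + 188*k**2 + 242*k + 117)/(10*k**4 + 28*k**3 + 44*k**2 + 30*k + 5).
So A=1 and B=1, with C=k**4 + 14*k**3/5 + 22*k**2/5 + 3*k + 1/2.
Need (1)·f(k+1) − (1)·f(k) = k**4 + 14*k**3/5 + 22*k**2/5 + 3*k + 1/2.
Degrees (0,0,4) ⇒ d ≤ 5.
Solving with deg f ≤ 5: f(k) = k*(2*k**4 + 2*k**3 + 4*k**2 - 3)/10.
R(k) = B(k−1)·f(k)/C(k) = k*(2*k**4 + 2*k**3 + 4*k**2 - 3)/(10*k**4 + 28*k**3 + 44*k**2 + 30*k + 5); s_k = R·t_k = k*(-2*k**4 - 2*k**3 - 4*k**2 + 3).
Verify: -10*k**4 - 28*k**3 - 44*k**2 - 30*k - 5 matches t_k.
s_(n+1) = -2*n**5 - 12*n**4 - 32*n**3 - 44*n**2 - 27*n - 5 and s_(2) = -122, so S(n) = -2*n**5 - 12*n**4 - 32*n**3 - 44*n**2 - 27*n + 117.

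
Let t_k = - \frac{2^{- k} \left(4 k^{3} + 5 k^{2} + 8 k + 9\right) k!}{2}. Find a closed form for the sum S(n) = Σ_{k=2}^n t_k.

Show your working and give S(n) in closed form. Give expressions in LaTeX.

S(n) = \frac{2^{- n} \left(14 \cdot 2^{n} - 4 n^{3} n! - 13 n^{2} n! - 10 n n! - n!\right)}{2}

Compute t_(k+1)/t_k: get (4*k**4 + 21*k**3 + 47*k**2 + 56*k + 26)/(2*(4*k**3 + 5*k**2 + 8*k + 9)).
A = k/2 + 1/2, B = 1, C = k**3 + 5*k**2/4 + 2*k + 9/4.
Need (k/2 + 1/2)·f(k+1) − (1)·f(k) = k**3 + 5*k**2/4 + 2*k + 9/4.
Degrees (1,0,3) ⇒ d ≤ 2.
Coefficient equations give f(k) = (4*k**2 + k - 4)/2.
Get s_k = R·t_k = -(4*k**2 + k - 4)*factorial(k)/2**k with R(k) = B(k−1)f(k)/C(k) = 2*(4*k**2 + k - 4)/(4*k**3 + 5*k**2 + 8*k + 9).
Verify: -(4*k**3 + 5*k**2 + 8*k + 9)*factorial(k)/(2*2**k) matches t_k.
Evaluate: s_(n+1) = -2**(-n - 1)*(4*n**2 + 9*n + 1)*factorial(n + 1); subtract s_(2) = -7 ⇒ S(n) = (14*2**n - 4*n**3*factorial(n) - 13*n**2*factorial(n) - 10*n*factorial(n) - factorial(n))/(2*2**n).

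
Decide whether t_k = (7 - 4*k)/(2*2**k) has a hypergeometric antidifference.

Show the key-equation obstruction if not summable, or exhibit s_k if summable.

Compute t_(k+1)/t_k: get (4*k - 3)/(2*(4*k - 7)).
A = 1/2, B = 1, C = k - 7/4.
Set up (1/2)·f(k+1) − (1)·f(k) − (k - 7/4) = 0.
From deg A=0, deg B=0, deg C=1: d=1.
A polynomial solution: f(k) = -(4*k - 3)/2.
R(k) = B(k−1)·f(k)/C(k) = -2*(4*k - 3)/(4*k - 7); s_k = R·t_k = (4*k - 3)/2**k.
s_(k+1) − s_k = (7 - 4*k)/(2*2**k) = t_k.

Yes. s_k = (4*k - 3)/2**k.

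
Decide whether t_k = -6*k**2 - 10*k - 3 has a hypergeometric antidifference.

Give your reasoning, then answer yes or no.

The ratio is (6*k**2 + 22*k + 19)/(6*k**2 + 10*k + 3).
Factor: A=1; B=1; C=k**2 + 5*k/3 + 1/2.
Need (1)·f(k+1) − (1)·f(k) = k**2 + 5*k/3 + 1/2.
From deg A=0, deg B=0, deg C=2: d=3.
Coefficient equations give f(k) = k*(2*k**2 + 2*k - 1)/6.
Then R = B(k−1)f/C = k*(2*k**2 + 2*k - 1)/(6*k**2 + 10*k + 3), so s_k = R(k)·t_k = k*(-2*k**2 - 2*k + 1).
Verify: -6*k**2 - 10*k - 3 matches t_k.

Yes. s_k = k*(-2*k**2 - 2*k + 1).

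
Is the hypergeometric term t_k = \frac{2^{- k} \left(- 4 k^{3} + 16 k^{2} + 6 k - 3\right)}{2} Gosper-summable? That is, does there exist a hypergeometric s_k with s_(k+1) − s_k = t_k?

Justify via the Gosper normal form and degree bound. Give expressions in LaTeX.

Compute t_(k+1)/t_k: get (4*k**3 - 4*k**2 - 26*k - 15)/(2*(4*k**3 - 16*k**2 - 6*k + 3)).
Normal form (A,B,C) = (1/2, 1, k**3 - 4*k**2 - 3*k/2 + 3/4).
f must satisfy (1/2)·f(k+1) − (1)·f(k) = k**3 - 4*k**2 - 3*k/2 + 3/4.
Degrees (0,0,3) ⇒ d ≤ 3.
A polynomial solution: f(k) = -(4*k**3 - 4*k**2 - 2*k + 1)/2.
So s_k = (B(k−1)f/C)·t_k = (-2*(4*k**3 - 4*k**2 - 2*k + 1)/(4*k**3 - 16*k**2 - 6*k + 3))·t_k = (4*k**3 - 4*k**2 - 2*k + 1)/2**k.
s_(k+1) − s_k = (-4*k**3 + 16*k**2 + 6*k - 3)/(2*2**k) = t_k.

Yes. s_k = 2^{- k} \left(4 k^{3} - 4 k^{2} - 2 k + 1\right).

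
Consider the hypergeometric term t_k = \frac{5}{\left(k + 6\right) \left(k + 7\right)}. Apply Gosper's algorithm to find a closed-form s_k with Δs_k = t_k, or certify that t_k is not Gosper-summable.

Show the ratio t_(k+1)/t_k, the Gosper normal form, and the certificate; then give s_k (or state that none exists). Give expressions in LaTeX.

s_k = \frac{5 k}{6 \left(k + 6\right)}

Step 1: r(k) = (k + 6)/(k + 8).
Factor: A=k + 6; B=k + 8; C=1.
Set up (k + 6)·f(k+1) − (k + 7)·f(k) − (1) = 0.
Bound: deg f ≤ 1.
Coefficient equations give f(k) = k/6.
Then R = B(k−1)f/C = k*(k + 7)/6, so s_k = R(k)·t_k = 5*k/(6*(k + 6)).
Δs = 5/(k**2 + 13*k + 42), as required.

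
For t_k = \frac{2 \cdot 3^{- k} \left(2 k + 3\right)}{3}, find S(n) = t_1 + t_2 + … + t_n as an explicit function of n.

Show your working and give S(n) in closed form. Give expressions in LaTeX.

S(n) = \frac{2 \cdot 3^{- n} \left(3 \cdot 3^{n} - n - 3\right)}{3}

Step 1: r(k) = (2*k + 5)/(3*(2*k + 3)).
A = 1/3, B = 1, C = k + 3/2.
Key eq: (1/3)·f(k+1) = (1)·f(k) + (k + 3/2).
Degrees (0,0,1) ⇒ d ≤ 1.
Solving with deg f ≤ 1: f(k) = -3*(k + 2)/2.
R(k) = B(k−1)·f(k)/C(k) = -3*(k + 2)/(2*k + 3); s_k = R·t_k = 2*(-k - 2)/3**k.
Δs = 2*(2*k + 3)/(3*3**k), as required.
s_(n+1) = 2*3**(-n - 1)*(-n - 3) and s_(1) = -2, so S(n) = 2*(3*3**n - n - 3)/(3*3**n).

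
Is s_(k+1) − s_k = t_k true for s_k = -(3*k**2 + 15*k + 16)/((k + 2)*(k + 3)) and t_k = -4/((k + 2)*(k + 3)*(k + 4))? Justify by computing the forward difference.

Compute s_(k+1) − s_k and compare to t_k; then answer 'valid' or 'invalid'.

s_(k+1) = (-15*k - 3*(k + 1)**2 - 31)/((k + 3)*(k + 4))
s_(k+1) − s_k = -4/(k**3 + 9*k**2 + 26*k + 24)
(s_(k+1) − s_k) − t_k = 0

Valid: the claim telescopes to t_k.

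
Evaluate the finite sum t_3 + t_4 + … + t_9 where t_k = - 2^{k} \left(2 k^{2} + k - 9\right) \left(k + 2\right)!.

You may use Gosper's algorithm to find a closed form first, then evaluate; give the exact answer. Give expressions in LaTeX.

Σ = -3433483468800

t_(k+1)/t_k = 2*(k + 3)*(k + 2*(k + 1)**2 - 8)/(2*k**2 + k - 9).
So A=2*k + 6 and B=1, with C=k**2 + k/2 - 9/2.
Solve (2*k + 6)·f(k+1) − (1)·f(k) = k**2 + k/2 - 9/2.
d = 1 from the (1,0,2) case.
Solve for f: f(k) = (k - 3)/2 (degree 1 ≤ 1).
R(k) = B(k−1)·f(k)/C(k) = (k - 3)/(2*k**2 + k - 9); s_k = R·t_k = -2**k*(k - 3)*factorial(k + 2).
s_(k+1) − s_k = -2**k*(2*k**2 + k - 9)*factorial(k + 2) = t_k.
Telescoping: Σ = s_(10) − s_(3) = -3433483468800 − (0) = -3433483468800.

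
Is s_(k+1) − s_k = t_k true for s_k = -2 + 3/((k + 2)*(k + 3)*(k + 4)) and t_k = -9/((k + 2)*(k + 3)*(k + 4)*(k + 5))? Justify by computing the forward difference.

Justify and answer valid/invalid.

valid; difference matches t_k

s_(k+1) = -2 + 3/((k + 3)*(k + 4)*(k + 5))
s_(k+1) − s_k = -9/((k + 2)*(k + 3)*(k + 4)*(k + 5))
(s_(k+1) − s_k) − t_k = 0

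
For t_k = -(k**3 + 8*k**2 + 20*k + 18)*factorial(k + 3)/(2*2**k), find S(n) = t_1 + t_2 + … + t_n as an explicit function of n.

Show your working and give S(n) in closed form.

S(n) = 48 - n**2*factorial(n + 4)/(2*2**n) - 3*n*factorial(n + 4)/2**n - 2*factorial(n + 4)/2**n

Compute t_(k+1)/t_k: get (k**4 + 15*k**3 + 83*k**2 + 203*k + 188)/(2*(k**3 + 8*k**2 + 20*k + 18)).
Factor: A=k/2 + 2; B=1; C=k**3 + 8*k**2 + 20*k + 18.
Solve (k/2 + 2)·f(k+1) − (1)·f(k) = k**3 + 8*k**2 + 20*k + 18.
d = 2 from the (1,0,3) case.
Solve for f: f(k) = 2*(k**2 + 4*k - 1) (degree 2 ≤ 2).
So s_k = (B(k−1)f/C)·t_k = (2*(k**2 + 4*k - 1)/(k**3 + 8*k**2 + 20*k + 18))·t_k = -(k**2 + 4*k - 1)*factorial(k + 3)/2**k.
Check: Δs_k = -(k**3 + 8*k**2 + 20*k + 18)*factorial(k + 3)/(2*2**k). ✓
Σ_(k=1)^n t_k = s_(n+1) − s_(1) = (-2**(-n - 1)*(n**2 + 6*n + 4)*factorial(n + 4)) − (-48), i.e. 48 - n**2*factorial(n + 4)/(2*2**n) - 3*n*factorial(n + 4)/2**n - 2*factorial(n + 4)/2**n.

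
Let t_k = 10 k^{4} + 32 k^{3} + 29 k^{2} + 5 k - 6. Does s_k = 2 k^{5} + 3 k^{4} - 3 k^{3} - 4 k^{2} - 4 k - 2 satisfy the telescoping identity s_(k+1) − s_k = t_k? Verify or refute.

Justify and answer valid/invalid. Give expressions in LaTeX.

s_(k+1) = 2*k**5 + 13*k**4 + 29*k**3 + 25*k**2 + k - 8
s_(k+1) − s_k = 10*k**4 + 32*k**3 + 29*k**2 + 5*k - 6
(s_(k+1) − s_k) − t_k = 0

Valid — Δs_k = t_k.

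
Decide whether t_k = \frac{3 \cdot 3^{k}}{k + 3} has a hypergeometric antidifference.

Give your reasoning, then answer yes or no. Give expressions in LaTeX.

The ratio is 3*(k + 3)/(k + 4).
Normal form (A,B,C) = (3*k + 9, k + 4, 1).
f must satisfy (3*k + 9)·f(k+1) − (k + 3)·f(k) = 1.
d = -1 from the (1,1,0) case.
d = -1 < 0 ⇒ no nonzero polynomial f; not summable.

No — t_k has no hypergeometric antidifference.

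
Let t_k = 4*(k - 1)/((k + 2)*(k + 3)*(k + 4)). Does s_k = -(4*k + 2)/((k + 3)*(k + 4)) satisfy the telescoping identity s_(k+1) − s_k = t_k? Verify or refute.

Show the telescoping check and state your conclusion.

s_(k+1) = 2*(-2*k - 3)/((k + 4)*(k + 5))
s_(k+1) − s_k = 4*(k - 2)/(k**3 + 12*k**2 + 47*k + 60)
(s_(k+1) − s_k) − t_k = 4*(1 - 4*k)/(k**4 + 14*k**3 + 71*k**2 + 154*k + 120)

Invalid: residual 4*(1 - 4*k)/(k**4 + 14*k**3 + 71*k**2 + 154*k + 120) ≠ 0.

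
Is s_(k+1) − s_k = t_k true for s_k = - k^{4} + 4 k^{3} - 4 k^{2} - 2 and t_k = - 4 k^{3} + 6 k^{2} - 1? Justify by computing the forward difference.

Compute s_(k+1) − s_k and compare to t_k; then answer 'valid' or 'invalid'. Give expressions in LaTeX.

valid; difference matches t_k

s_(k+1) = -k**4 + 2*k**2 - 3
s_(k+1) − s_k = -4*k**3 + 6*k**2 - 1
(s_(k+1) − s_k) − t_k = 0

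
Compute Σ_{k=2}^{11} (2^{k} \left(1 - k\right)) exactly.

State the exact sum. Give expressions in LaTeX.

Σ = -36868

r(k) = 2*k/(k - 1) after simplifying.
Factor: A=2; B=1; C=k - 1.
Set up (2)·f(k+1) − (1)·f(k) − (k - 1) = 0.
d = 1 from the (0,0,1) case.
A polynomial solution: f(k) = k - 3.
Get s_k = R·t_k = 2**k*(3 - k) with R(k) = B(k−1)f(k)/C(k) = (k - 3)/(k - 1).
Check: Δs_k = 2**k*(1 - k). ✓
Sum = s_(12) − s_(2); s_(12) = -36864, s_(2) = 4 ⇒ -36868.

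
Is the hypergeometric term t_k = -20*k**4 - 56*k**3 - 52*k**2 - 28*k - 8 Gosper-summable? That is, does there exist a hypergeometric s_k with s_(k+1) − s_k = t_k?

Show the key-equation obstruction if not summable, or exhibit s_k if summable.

The ratio is (5*k**4 + 34*k**3 + 85*k**2 + 95*k + 41)/(5*k**4 + 14*k**3 + 13*k**2 + 7*k + 2).
A = 1, B = 1, C = k**4 + 14*k**3/5 + 13*k**2/5 + 7*k/5 + 2/5.
Need (1)·f(k+1) − (1)·f(k) = k**4 + 14*k**3/5 + 13*k**2/5 + 7*k/5 + 2/5.
d = 5 from the (0,0,4) case.
Solving with deg f ≤ 5: f(k) = k*(2*k**4 + 2*k**3 - 2*k**2 + k + 1)/10.
R(k) = B(k−1)·f(k)/C(k) = k*(2*k**4 + 2*k**3 - 2*k**2 + k + 1)/(2*(5*k**4 + 14*k**3 + 13*k**2 + 7*k + 2)); s_k = R·t_k = 2*k*(-2*k**4 - 2*k**3 + 2*k**2 - k - 1).
s_(k+1) − s_k = -20*k**4 - 56*k**3 - 52*k**2 - 28*k - 8 = t_k.

Yes. s_k = 2*k*(-2*k**4 - 2*k**3 + 2*k**2 - k - 1).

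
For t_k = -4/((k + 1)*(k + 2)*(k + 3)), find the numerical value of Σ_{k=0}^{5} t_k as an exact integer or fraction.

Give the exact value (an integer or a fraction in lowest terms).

Σ = -27/28

t_(k+1)/t_k = (k + 1)/(k + 4).
Normal form (A,B,C) = (k + 1, k + 4, 1).
Need (k + 1)·f(k+1) − (k + 3)·f(k) = 1.
From deg A=1, deg B=1, deg C=0: d=2.
A polynomial solution: f(k) = k*(k + 3)/4.
R(k) = B(k−1)·f(k)/C(k) = k*(k + 3)**2/4; s_k = R·t_k = k*(-k - 3)/((k + 1)*(k + 2)).
s_(k+1) − s_k = -4/(k**3 + 6*k**2 + 11*k + 6) = t_k.
Σ_(k=0)^(5) t_k = s_(6) − s_(0) = -27/28 − (0) = -27/28.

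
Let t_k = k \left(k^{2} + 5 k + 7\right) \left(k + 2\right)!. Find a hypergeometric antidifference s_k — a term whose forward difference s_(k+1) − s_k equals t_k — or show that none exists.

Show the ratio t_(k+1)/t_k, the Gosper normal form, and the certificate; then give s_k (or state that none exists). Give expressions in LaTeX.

Ratio r(k) = (k + 1)*(k + 3)*(5*k + (k + 1)**2 + 12)/(k*(k**2 + 5*k + 7)).
Gosper form: A/B · C(k+1)/C(k) with A=k + 3, B=1, C=k**3 + 5*k**2 + 7*k.
f must satisfy (k + 3)·f(k+1) − (1)·f(k) = k**3 + 5*k**2 + 7*k.
Degrees (1,0,3) ⇒ d ≤ 2.
Coefficient equations give f(k) = k**2 + k - 3.
Then R = B(k−1)f/C = (k**2 + k - 3)/(k*(k**2 + 5*k + 7)), so s_k = R(k)·t_k = (k**2 + k - 3)*factorial(k + 2).
Δs = k*(k**2 + 5*k + 7)*factorial(k + 2), as required.

s_k = \left(k^{2} + k - 3\right) \left(k + 2\right)!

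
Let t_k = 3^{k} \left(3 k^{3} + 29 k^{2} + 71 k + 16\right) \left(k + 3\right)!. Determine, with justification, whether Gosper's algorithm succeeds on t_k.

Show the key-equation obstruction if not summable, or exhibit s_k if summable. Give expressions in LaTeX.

Step 1: r(k) = 3*(3*k**4 + 50*k**3 + 290*k**2 + 671*k + 476)/(3*k**3 + 29*k**2 + 71*k + 16).
Gosper form: A/B · C(k+1)/C(k) with A=3*k + 12, B=1, C=k**3 + 29*k**2/3 + 71*k/3 + 16/3.
Set up (3*k + 12)·f(k+1) − (1)·f(k) − (k**3 + 29*k**2/3 + 71*k/3 + 16/3) = 0.
d = 2 from the (1,0,3) case.
Solving with deg f ≤ 2: f(k) = (k**2 + 4*k - 4)/3.
Get s_k = R·t_k = 3**k*(k**2 + 4*k - 4)*factorial(k + 3) with R(k) = B(k−1)f(k)/C(k) = (k**2 + 4*k - 4)/(3*k**3 + 29*k**2 + 71*k + 16).
Verify: 3**k*(3*k**3 + 29*k**2 + 71*k + 16)*factorial(k + 3) matches t_k.

Yes. s_k = 3^{k} \left(k^{2} + 4 k - 4\right) \left(k + 3\right)!.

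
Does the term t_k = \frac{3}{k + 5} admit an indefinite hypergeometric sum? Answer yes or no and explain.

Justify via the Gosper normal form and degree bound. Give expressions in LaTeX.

No — the linear system for f has no solution.

t_(k+1)/t_k = (k + 5)/(k + 6).
Gosper form: A/B · C(k+1)/C(k) with A=k + 5, B=k + 6, C=1.
Need (k + 5)·f(k+1) − (k + 5)·f(k) = 1.
deg f ≤ 0 (via 1,1,0).
f = c0 ⇒ A·f(k+1) − B(k−1)·f(k) − C = -1. The system {-1 = 0} is inconsistent; no antidifference.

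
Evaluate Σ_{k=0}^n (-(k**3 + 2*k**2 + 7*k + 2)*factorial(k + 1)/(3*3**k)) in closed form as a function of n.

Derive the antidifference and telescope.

S(n) = (6*3**n - n**4*factorial(n) - 6*n**3*factorial(n) - 15*n**2*factorial(n) - 18*n*factorial(n) - 8*factorial(n))/(3*3**n)

Ratio r(k) = (k**4 + 7*k**3 + 24*k**2 + 40*k + 24)/(3*(k**3 + 2*k**2 + 7*k + 2)).
Factor: A=k/3 + 2/3; B=1; C=k**3 + 2*k**2 + 7*k + 2.
f must satisfy (k/3 + 2/3)·f(k+1) − (1)·f(k) = k**3 + 2*k**2 + 7*k + 2.
d = 2 from the (1,0,3) case.
A polynomial solution: f(k) = 3*(k**2 + k + 2).
Get s_k = R·t_k = -(k**2 + k + 2)*factorial(k + 1)/3**k with R(k) = B(k−1)f(k)/C(k) = 3*(k**2 + k + 2)/(k**3 + 2*k**2 + 7*k + 2).
Check: Δs_k = -(k**3 + 2*k**2 + 7*k + 2)*factorial(k + 1)/(3*3**k). ✓
s_(n+1) = -3**(-n - 1)*(n**2 + 3*n + 4)*factorial(n + 2) and s_(0) = -2, so S(n) = (6*3**n - n**4*factorial(n) - 6*n**3*factorial(n) - 15*n**2*factorial(n) - 18*n*factorial(n) - 8*factorial(n))/(3*3**n).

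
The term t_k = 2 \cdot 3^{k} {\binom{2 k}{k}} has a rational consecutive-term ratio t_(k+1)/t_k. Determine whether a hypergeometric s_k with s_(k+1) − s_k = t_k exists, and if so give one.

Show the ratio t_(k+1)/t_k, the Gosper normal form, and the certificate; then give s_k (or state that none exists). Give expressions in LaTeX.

r(k) = 6*(2*k + 1)/(k + 1) after simplifying.
A = 12*k + 6, B = k + 1, C = 1.
Key eq: (12*k + 6)·f(k+1) = (k)·f(k) + (1).
d = -1 from the (1,1,0) case.
Negative degree bound (-1): no f exists, t_k not Gosper-summable.

none (Gosper's algorithm certifies no s_k)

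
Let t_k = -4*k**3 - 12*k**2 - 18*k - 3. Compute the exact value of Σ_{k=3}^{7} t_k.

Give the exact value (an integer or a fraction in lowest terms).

The ratio is (4*k**3 + 24*k**2 + 54*k + 37)/(4*k**3 + 12*k**2 + 18*k + 3).
Factor: A=1; B=1; C=k**3 + 3*k**2 + 9*k/2 + 3/4.
Solve (1)·f(k+1) − (1)·f(k) = k**3 + 3*k**2 + 9*k/2 + 3/4.
From deg A=0, deg B=0, deg C=3: d=4.
Match coefficients ⇒ f(k) = k*(k**3 + 2*k**2 + 4*k - 4)/4.
Then R = B(k−1)f/C = k*(k**3 + 2*k**2 + 4*k - 4)/(4*k**3 + 12*k**2 + 18*k + 3), so s_k = R(k)·t_k = k*(-k**3 - 2*k**2 - 4*k + 4).
Verify: -4*k**3 - 12*k**2 - 18*k - 3 matches t_k.
Evaluate s at k=8 and k=3: -5344 and -159; difference -5185.

Σ = -5185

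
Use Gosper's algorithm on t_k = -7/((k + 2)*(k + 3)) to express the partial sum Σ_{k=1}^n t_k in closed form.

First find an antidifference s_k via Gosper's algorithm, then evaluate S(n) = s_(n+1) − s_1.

S(n) = -7*n/(3*n + 9)

Step 1: r(k) = (k + 2)/(k + 4).
Take A(k)=k + 2, B(k)=k + 4, C(k)=1.
Key eq: (k + 2)·f(k+1) = (k + 3)·f(k) + (1).
deg f ≤ 1 (via 1,1,0).
Solve for f: f(k) = k/2 (degree 1 ≤ 1).
So s_k = (B(k−1)f/C)·t_k = (k*(k + 3)/2)·t_k = -7*k/(2*k + 4).
s_(k+1) − s_k = -7/(k**2 + 5*k + 6) = t_k.
Evaluate: s_(n+1) = 7*(-n - 1)/(2*(n + 3)); subtract s_(1) = -7/6 ⇒ S(n) = -7*n/(3*n + 9).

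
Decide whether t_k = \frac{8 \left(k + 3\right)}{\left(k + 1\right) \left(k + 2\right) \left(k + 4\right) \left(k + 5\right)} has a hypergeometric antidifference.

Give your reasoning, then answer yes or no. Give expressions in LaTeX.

The ratio is (k + 1)*(k + 4)**2/((k + 3)**2*(k + 6)).
Factor: A=k + 1; B=k + 6; C=k**2 + 6*k + 9.
Solve (k + 1)·f(k+1) − (k + 5)·f(k) = k**2 + 6*k + 9.
Degrees (1,1,2) ⇒ d ≤ 4.
Match coefficients ⇒ f(k) = k*(k + 2)*(k + 3)*(k + 5)/8.
Certificate R = B(k−1)f/C = k*(k + 2)*(k + 5)**2/(8*(k + 3)) gives s_k = k*(k + 5)/(k**2 + 5*k + 4).
Δs = 8*(k + 3)/(k**4 + 12*k**3 + 49*k**2 + 78*k + 40), as required.

Yes. s_k = \frac{k \left(k + 5\right)}{k^{2} + 5 k + 4}.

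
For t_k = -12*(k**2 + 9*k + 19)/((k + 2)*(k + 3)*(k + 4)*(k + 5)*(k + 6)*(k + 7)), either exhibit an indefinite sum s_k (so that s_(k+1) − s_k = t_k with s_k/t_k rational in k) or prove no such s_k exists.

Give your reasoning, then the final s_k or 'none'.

s_k = k*(-k**2 - 12*k - 44)/(12*(k**3 + 12*k**2 + 44*k + 48))

Ratio r(k) = (k + 2)*(9*k + (k + 1)**2 + 28)/((k + 8)*(k**2 + 9*k + 19)).
A = k + 2, B = k + 8, C = k**2 + 9*k + 19.
Need (k + 2)·f(k+1) − (k + 7)·f(k) = k**2 + 9*k + 19.
Degrees (1,1,2) ⇒ d ≤ 5.
A polynomial solution: f(k) = k*(k + 3)*(k + 5)*(k**2 + 12*k + 44)/144.
R(k) = B(k−1)·f(k)/C(k) = k*(k + 3)*(k + 5)*(k + 7)*(k**2 + 12*k + 44)/(144*(k**2 + 9*k + 19)); s_k = R·t_k = k*(-k**2 - 12*k - 44)/(12*(k**3 + 12*k**2 + 44*k + 48)).
Verify: 12*(-k**2 - 9*k - 19)/(k**6 + 27*k**5 + 295*k**4 + 1665*k**3 + 5104*k**2 + 8028*k + 5040) matches t_k.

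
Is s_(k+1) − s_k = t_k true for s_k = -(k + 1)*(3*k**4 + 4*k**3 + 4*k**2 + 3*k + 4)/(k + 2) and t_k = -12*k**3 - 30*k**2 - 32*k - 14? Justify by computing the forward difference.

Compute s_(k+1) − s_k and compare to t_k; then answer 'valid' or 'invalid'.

Invalid: residual (9*k**4 + 50*k**3 + 88*k**2 + 75*k + 24)/(k**2 + 5*k + 6) ≠ 0.

s_(k+1) = (-3*k**5 - 22*k**4 - 66*k**3 - 103*k**2 - 88*k - 36)/(k + 3)
s_(k+1) − s_k = (-12*k**5 - 81*k**4 - 204*k**3 - 266*k**2 - 187*k - 60)/(k**2 + 5*k + 6)
(s_(k+1) − s_k) − t_k = (9*k**4 + 50*k**3 + 88*k**2 + 75*k + 24)/(k**2 + 5*k + 6)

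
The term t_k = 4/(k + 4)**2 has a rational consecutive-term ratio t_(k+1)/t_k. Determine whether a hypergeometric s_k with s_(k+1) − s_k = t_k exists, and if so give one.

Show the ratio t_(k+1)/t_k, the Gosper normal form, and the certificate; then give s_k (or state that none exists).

none — t_k is not Gosper-summable

r(k) = (k + 4)**2/(k + 5)**2 after simplifying.
A = k**2 + 8*k + 16, B = k**2 + 10*k + 25, C = 1.
Set up (k**2 + 8*k + 16)·f(k+1) − (k**2 + 8*k + 16)·f(k) − (1) = 0.
deg f ≤ 0 (via 2,2,0).
Put f(k) = c0: A·f(k+1) − B(k−1)·f(k) − C = -1; need -1 = 0 — inconsistent ⇒ no f, not summable.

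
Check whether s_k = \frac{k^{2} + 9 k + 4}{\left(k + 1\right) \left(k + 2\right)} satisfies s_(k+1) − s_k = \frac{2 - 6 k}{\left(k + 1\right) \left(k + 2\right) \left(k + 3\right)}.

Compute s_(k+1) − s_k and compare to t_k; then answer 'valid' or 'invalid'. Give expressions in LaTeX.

Valid — Δs_k = t_k.

s_(k+1) = (9*k + (k + 1)**2 + 13)/((k + 2)*(k + 3))
s_(k+1) − s_k = 2*(1 - 3*k)/(k**3 + 6*k**2 + 11*k + 6)
(s_(k+1) − s_k) − t_k = 0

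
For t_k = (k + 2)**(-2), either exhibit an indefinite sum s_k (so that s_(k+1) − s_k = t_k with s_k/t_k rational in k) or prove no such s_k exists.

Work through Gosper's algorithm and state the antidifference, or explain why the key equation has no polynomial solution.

Step 1: r(k) = (k + 2)**2/(k + 3)**2.
So A=k**2 + 4*k + 4 and B=k**2 + 6*k + 9, with C=1.
Key eq: (k**2 + 4*k + 4)·f(k+1) = (k**2 + 4*k + 4)·f(k) + (1).
deg f ≤ 0 (via 2,2,0).
Generic f = c0 gives residual -1; -1 = 0 cannot hold, so t_k is not Gosper-summable.

not Gosper-summable; s_k does not exist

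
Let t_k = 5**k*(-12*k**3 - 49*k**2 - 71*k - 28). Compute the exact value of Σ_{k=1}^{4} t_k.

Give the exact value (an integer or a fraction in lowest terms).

Ratio r(k) = 5*(12*k**3 + 85*k**2 + 205*k + 160)/(12*k**3 + 49*k**2 + 71*k + 28).
Factor: A=5; B=1; C=k**3 + 49*k**2/12 + 71*k/12 + 7/3.
Solve (5)·f(k+1) − (1)·f(k) = k**3 + 49*k**2/12 + 71*k/12 + 7/3.
Bound: deg f ≤ 3.
Solve for f: f(k) = (3*k**3 + k**2 + 4*k - 3)/12 (degree 3 ≤ 3).
Get s_k = R·t_k = 5**k*(-3*k**3 - k**2 - 4*k + 3) with R(k) = B(k−1)f(k)/C(k) = (3*k**3 + k**2 + 4*k - 3)/(12*k**3 + 49*k**2 + 71*k + 28).
Check: Δs_k = 5**k*(-12*k**3 - 49*k**2 - 71*k - 28). ✓
Evaluate s at k=5 and k=1: -1303125 and -25; difference -1303100.

Σ = -1303100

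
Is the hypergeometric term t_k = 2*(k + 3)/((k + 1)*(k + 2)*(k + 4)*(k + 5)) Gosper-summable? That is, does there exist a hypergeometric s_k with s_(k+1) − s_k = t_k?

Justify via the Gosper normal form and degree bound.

Yes. s_k = k*(k + 5)/(4*(k**2 + 5*k + 4)).

The ratio is (k + 1)*(k + 4)**2/((k + 3)**2*(k + 6)).
A = k + 1, B = k + 6, C = k**2 + 6*k + 9.
Solve (k + 1)·f(k+1) − (k + 5)·f(k) = k**2 + 6*k + 9.
Degrees (1,1,2) ⇒ d ≤ 4.
Coefficient equations give f(k) = k*(k + 2)*(k + 3)*(k + 5)/8.
Certificate R = B(k−1)f/C = k*(k + 2)*(k + 5)**2/(8*(k + 3)) gives s_k = k*(k + 5)/(4*(k**2 + 5*k + 4)).
s_(k+1) − s_k = 2*(k + 3)/(k**4 + 12*k**3 + 49*k**2 + 78*k + 40) = t_k.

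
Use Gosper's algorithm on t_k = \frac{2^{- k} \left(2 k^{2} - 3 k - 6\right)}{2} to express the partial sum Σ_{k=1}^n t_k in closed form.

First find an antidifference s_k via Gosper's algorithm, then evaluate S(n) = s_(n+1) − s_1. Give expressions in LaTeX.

S(n) = 2^{- n - 1} n \left(- 2 n - 5\right)

t_(k+1)/t_k = (2*k**2 + k - 7)/(2*(2*k**2 - 3*k - 6)).
Take A(k)=1/2, B(k)=1, C(k)=k**2 - 3*k/2 - 3.
Need (1/2)·f(k+1) − (1)·f(k) = k**2 - 3*k/2 - 3.
Bound: deg f ≤ 2.
Match coefficients ⇒ f(k) = -(k - 1)*(2*k + 3).
Certificate R = B(k−1)f/C = -2*(k - 1)*(2*k + 3)/(2*k**2 - 3*k - 6) gives s_k = (-2*k**2 - k + 3)/2**k.
Verify: (2*k**2 - 3*k - 6)/(2*2**k) matches t_k.
Σ_(k=1)^n t_k = s_(n+1) − s_(1) = (2**(-n - 1)*n*(-2*n - 5)) − (0), i.e. 2**(-n - 1)*n*(-2*n - 5).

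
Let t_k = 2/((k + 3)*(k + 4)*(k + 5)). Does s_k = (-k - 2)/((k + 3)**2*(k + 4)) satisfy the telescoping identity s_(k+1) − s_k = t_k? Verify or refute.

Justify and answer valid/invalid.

Invalid: residual (-3*k - 11)/(k**5 + 19*k**4 + 143*k**3 + 533*k**2 + 984*k + 720) ≠ 0.

s_(k+1) = (-k - 3)/((k + 4)**2*(k + 5))
s_(k+1) − s_k = ((k + 2)*(k + 4)*(k + 5) - (k + 3)**3)/((k + 3)**2*(k + 4)**2*(k + 5))
(s_(k+1) − s_k) − t_k = (-3*k - 11)/(k**5 + 19*k**4 + 143*k**3 + 533*k**2 + 984*k + 720)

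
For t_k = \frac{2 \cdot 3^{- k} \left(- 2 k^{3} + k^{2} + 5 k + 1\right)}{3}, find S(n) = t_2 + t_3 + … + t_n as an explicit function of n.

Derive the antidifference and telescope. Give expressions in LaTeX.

S(n) = 3^{- n - 2} \left(- 25 \cdot 3^{n} + 6 n^{3} + 24 n^{2} + 30 n + 15\right)

Ratio r(k) = (2*k**3 + 5*k**2 - k - 5)/(3*(2*k**3 - k**2 - 5*k - 1)).
Gosper form: A/B · C(k+1)/C(k) with A=1/3, B=1, C=k**3 - k**2/2 - 5*k/2 - 1/2.
Key eq: (1/3)·f(k+1) = (1)·f(k) + (k**3 - k**2/2 - 5*k/2 - 1/2).
Bound: deg f ≤ 3.
A polynomial solution: f(k) = -3*(2*k**3 + 2*k**2 + 1)/4.
So s_k = (B(k−1)f/C)·t_k = (-3*(2*k**3 + 2*k**2 + 1)/(2*(2*k**3 - k**2 - 5*k - 1)))·t_k = (2*k**3 + 2*k**2 + 1)/3**k.
s_(k+1) − s_k = 2*(-2*k**3 + k**2 + 5*k + 1)/(3*3**k) = t_k.
s_(n+1) = 3**(-n - 1)*(2*n**3 + 8*n**2 + 10*n + 5) and s_(2) = 25/9, so S(n) = 3**(-n - 2)*(-25*3**n + 6*n**3 + 24*n**2 + 30*n + 15).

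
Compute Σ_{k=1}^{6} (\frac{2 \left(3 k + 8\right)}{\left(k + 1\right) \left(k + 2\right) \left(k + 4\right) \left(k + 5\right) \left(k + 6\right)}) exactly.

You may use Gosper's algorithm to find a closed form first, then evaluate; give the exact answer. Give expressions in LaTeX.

r(k) = (k + 1)*(k + 4)*(3*k + 11)/((k + 3)*(k + 7)*(3*k + 8)) after simplifying.
So A=k + 1 and B=k + 7, with C=k**2 + 17*k/3 + 8.
Key eq: (k + 1)·f(k+1) = (k + 6)·f(k) + (k**2 + 17*k/3 + 8).
deg f ≤ 5 (via 1,1,2).
A polynomial solution: f(k) = k*(k + 2)*(k + 3)*(k**2 + 10*k + 29)/60.
Certificate R = B(k−1)f/C = k*(k + 2)*(k + 6)*(k**2 + 10*k + 29)/(20*(3*k + 8)) gives s_k = k*(k**2 + 10*k + 29)/(10*(k**3 + 10*k**2 + 29*k + 20)).
Verify: 2*(3*k + 8)/(k**5 + 18*k**4 + 121*k**3 + 372*k**2 + 508*k + 240) matches t_k.
Sum = s_(7) − s_(1); s_(7) = 259/2640, s_(1) = 1/15 ⇒ 83/2640.

Σ = 83/2640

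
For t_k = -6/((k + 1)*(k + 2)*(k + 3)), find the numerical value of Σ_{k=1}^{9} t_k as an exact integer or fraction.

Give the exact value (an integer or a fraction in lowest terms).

Σ = -21/44

r(k) = (k + 1)/(k + 4) after simplifying.
Factor: A=k + 1; B=k + 4; C=1.
f must satisfy (k + 1)·f(k+1) − (k + 3)·f(k) = 1.
deg f ≤ 2 (via 1,1,0).
Solving with deg f ≤ 2: f(k) = k*(k + 3)/4.
So s_k = (B(k−1)f/C)·t_k = (k*(k + 3)**2/4)·t_k = 3*k*(-k - 3)/(2*(k + 1)*(k + 2)).
Verify: -6/(k**3 + 6*k**2 + 11*k + 6) matches t_k.
Σ_(k=1)^(9) t_k = s_(10) − s_(1) = -65/44 − (-1) = -21/44.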